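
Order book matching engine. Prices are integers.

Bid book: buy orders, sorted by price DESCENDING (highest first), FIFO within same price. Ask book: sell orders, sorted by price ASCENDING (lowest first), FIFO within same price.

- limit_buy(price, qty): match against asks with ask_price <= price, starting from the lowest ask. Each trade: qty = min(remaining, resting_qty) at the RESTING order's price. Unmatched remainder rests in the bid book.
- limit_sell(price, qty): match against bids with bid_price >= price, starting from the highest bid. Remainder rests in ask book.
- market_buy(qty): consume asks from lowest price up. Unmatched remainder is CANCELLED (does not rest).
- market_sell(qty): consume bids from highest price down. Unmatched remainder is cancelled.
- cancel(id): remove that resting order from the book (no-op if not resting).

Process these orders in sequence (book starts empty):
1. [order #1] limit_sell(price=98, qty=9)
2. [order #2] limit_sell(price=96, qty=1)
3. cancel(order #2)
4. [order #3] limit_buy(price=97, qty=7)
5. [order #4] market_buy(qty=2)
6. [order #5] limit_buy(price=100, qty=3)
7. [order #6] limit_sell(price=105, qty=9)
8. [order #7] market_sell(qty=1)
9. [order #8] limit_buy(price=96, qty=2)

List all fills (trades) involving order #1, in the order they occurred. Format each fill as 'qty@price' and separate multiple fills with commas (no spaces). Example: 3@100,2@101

After op 1 [order #1] limit_sell(price=98, qty=9): fills=none; bids=[-] asks=[#1:9@98]
After op 2 [order #2] limit_sell(price=96, qty=1): fills=none; bids=[-] asks=[#2:1@96 #1:9@98]
After op 3 cancel(order #2): fills=none; bids=[-] asks=[#1:9@98]
After op 4 [order #3] limit_buy(price=97, qty=7): fills=none; bids=[#3:7@97] asks=[#1:9@98]
After op 5 [order #4] market_buy(qty=2): fills=#4x#1:2@98; bids=[#3:7@97] asks=[#1:7@98]
After op 6 [order #5] limit_buy(price=100, qty=3): fills=#5x#1:3@98; bids=[#3:7@97] asks=[#1:4@98]
After op 7 [order #6] limit_sell(price=105, qty=9): fills=none; bids=[#3:7@97] asks=[#1:4@98 #6:9@105]
After op 8 [order #7] market_sell(qty=1): fills=#3x#7:1@97; bids=[#3:6@97] asks=[#1:4@98 #6:9@105]
After op 9 [order #8] limit_buy(price=96, qty=2): fills=none; bids=[#3:6@97 #8:2@96] asks=[#1:4@98 #6:9@105]

Answer: 2@98,3@98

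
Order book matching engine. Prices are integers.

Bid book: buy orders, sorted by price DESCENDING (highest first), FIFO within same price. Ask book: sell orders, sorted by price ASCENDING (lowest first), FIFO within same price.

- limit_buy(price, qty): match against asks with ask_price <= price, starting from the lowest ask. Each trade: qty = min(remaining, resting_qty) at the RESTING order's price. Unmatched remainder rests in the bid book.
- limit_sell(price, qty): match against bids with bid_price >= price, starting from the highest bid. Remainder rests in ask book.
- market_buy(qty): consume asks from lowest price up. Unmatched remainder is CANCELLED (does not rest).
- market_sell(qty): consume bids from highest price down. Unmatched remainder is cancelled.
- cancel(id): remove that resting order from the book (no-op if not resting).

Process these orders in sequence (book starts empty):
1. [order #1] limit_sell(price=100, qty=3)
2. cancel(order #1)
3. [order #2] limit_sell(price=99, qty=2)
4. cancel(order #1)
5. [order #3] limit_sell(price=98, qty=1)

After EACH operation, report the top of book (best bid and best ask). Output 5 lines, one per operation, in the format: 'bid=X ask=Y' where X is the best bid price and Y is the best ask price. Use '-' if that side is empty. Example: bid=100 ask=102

Answer: bid=- ask=100
bid=- ask=-
bid=- ask=99
bid=- ask=99
bid=- ask=98

Derivation:
After op 1 [order #1] limit_sell(price=100, qty=3): fills=none; bids=[-] asks=[#1:3@100]
After op 2 cancel(order #1): fills=none; bids=[-] asks=[-]
After op 3 [order #2] limit_sell(price=99, qty=2): fills=none; bids=[-] asks=[#2:2@99]
After op 4 cancel(order #1): fills=none; bids=[-] asks=[#2:2@99]
After op 5 [order #3] limit_sell(price=98, qty=1): fills=none; bids=[-] asks=[#3:1@98 #2:2@99]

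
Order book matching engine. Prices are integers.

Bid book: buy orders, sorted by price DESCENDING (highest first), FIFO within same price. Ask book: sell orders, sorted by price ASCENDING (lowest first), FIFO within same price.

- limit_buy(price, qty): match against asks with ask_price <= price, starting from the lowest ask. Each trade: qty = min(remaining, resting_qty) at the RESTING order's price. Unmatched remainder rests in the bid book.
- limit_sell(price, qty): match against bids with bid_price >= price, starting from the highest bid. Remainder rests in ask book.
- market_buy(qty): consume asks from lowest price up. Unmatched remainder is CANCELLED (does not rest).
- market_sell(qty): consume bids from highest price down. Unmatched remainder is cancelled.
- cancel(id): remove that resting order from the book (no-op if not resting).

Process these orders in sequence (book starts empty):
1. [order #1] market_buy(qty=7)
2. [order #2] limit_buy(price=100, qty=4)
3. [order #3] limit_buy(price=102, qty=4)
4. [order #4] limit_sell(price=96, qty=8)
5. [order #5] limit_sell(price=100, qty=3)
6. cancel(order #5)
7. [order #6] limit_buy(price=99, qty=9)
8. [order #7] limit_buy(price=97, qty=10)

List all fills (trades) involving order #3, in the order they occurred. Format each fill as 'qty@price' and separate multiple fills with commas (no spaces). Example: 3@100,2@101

Answer: 4@102

Derivation:
After op 1 [order #1] market_buy(qty=7): fills=none; bids=[-] asks=[-]
After op 2 [order #2] limit_buy(price=100, qty=4): fills=none; bids=[#2:4@100] asks=[-]
After op 3 [order #3] limit_buy(price=102, qty=4): fills=none; bids=[#3:4@102 #2:4@100] asks=[-]
After op 4 [order #4] limit_sell(price=96, qty=8): fills=#3x#4:4@102 #2x#4:4@100; bids=[-] asks=[-]
After op 5 [order #5] limit_sell(price=100, qty=3): fills=none; bids=[-] asks=[#5:3@100]
After op 6 cancel(order #5): fills=none; bids=[-] asks=[-]
After op 7 [order #6] limit_buy(price=99, qty=9): fills=none; bids=[#6:9@99] asks=[-]
After op 8 [order #7] limit_buy(price=97, qty=10): fills=none; bids=[#6:9@99 #7:10@97] asks=[-]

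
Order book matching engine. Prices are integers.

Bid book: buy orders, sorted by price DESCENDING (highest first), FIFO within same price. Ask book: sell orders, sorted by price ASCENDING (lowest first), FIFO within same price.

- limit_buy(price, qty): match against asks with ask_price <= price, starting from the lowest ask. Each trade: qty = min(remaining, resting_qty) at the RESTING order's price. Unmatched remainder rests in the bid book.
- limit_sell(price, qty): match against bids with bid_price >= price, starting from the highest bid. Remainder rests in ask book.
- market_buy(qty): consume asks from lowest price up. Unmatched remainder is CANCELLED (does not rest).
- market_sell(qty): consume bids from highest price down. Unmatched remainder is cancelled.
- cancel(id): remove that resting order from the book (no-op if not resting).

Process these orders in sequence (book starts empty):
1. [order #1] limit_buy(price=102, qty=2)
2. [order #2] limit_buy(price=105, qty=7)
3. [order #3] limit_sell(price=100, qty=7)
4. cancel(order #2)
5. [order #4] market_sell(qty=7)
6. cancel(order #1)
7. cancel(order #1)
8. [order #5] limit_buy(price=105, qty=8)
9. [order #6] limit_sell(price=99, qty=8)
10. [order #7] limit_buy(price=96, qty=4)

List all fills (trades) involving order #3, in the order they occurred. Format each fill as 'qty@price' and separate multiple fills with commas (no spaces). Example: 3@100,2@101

Answer: 7@105

Derivation:
After op 1 [order #1] limit_buy(price=102, qty=2): fills=none; bids=[#1:2@102] asks=[-]
After op 2 [order #2] limit_buy(price=105, qty=7): fills=none; bids=[#2:7@105 #1:2@102] asks=[-]
After op 3 [order #3] limit_sell(price=100, qty=7): fills=#2x#3:7@105; bids=[#1:2@102] asks=[-]
After op 4 cancel(order #2): fills=none; bids=[#1:2@102] asks=[-]
After op 5 [order #4] market_sell(qty=7): fills=#1x#4:2@102; bids=[-] asks=[-]
After op 6 cancel(order #1): fills=none; bids=[-] asks=[-]
After op 7 cancel(order #1): fills=none; bids=[-] asks=[-]
After op 8 [order #5] limit_buy(price=105, qty=8): fills=none; bids=[#5:8@105] asks=[-]
After op 9 [order #6] limit_sell(price=99, qty=8): fills=#5x#6:8@105; bids=[-] asks=[-]
After op 10 [order #7] limit_buy(price=96, qty=4): fills=none; bids=[#7:4@96] asks=[-]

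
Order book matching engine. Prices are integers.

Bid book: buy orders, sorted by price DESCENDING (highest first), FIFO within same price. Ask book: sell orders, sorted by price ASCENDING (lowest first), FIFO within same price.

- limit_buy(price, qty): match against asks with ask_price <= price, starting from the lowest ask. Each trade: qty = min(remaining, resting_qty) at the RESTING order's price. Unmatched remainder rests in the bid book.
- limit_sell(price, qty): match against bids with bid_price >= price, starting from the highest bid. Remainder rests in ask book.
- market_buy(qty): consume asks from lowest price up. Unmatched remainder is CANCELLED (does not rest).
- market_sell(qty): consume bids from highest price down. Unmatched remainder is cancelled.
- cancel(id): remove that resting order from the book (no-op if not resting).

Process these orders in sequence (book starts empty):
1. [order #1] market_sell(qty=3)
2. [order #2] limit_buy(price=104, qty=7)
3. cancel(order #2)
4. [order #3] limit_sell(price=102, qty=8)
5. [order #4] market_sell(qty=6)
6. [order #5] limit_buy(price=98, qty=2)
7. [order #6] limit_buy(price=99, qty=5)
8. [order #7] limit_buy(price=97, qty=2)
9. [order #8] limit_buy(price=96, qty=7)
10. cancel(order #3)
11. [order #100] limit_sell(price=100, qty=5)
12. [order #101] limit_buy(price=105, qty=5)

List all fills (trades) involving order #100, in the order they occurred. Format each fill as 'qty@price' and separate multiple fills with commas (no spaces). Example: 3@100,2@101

After op 1 [order #1] market_sell(qty=3): fills=none; bids=[-] asks=[-]
After op 2 [order #2] limit_buy(price=104, qty=7): fills=none; bids=[#2:7@104] asks=[-]
After op 3 cancel(order #2): fills=none; bids=[-] asks=[-]
After op 4 [order #3] limit_sell(price=102, qty=8): fills=none; bids=[-] asks=[#3:8@102]
After op 5 [order #4] market_sell(qty=6): fills=none; bids=[-] asks=[#3:8@102]
After op 6 [order #5] limit_buy(price=98, qty=2): fills=none; bids=[#5:2@98] asks=[#3:8@102]
After op 7 [order #6] limit_buy(price=99, qty=5): fills=none; bids=[#6:5@99 #5:2@98] asks=[#3:8@102]
After op 8 [order #7] limit_buy(price=97, qty=2): fills=none; bids=[#6:5@99 #5:2@98 #7:2@97] asks=[#3:8@102]
After op 9 [order #8] limit_buy(price=96, qty=7): fills=none; bids=[#6:5@99 #5:2@98 #7:2@97 #8:7@96] asks=[#3:8@102]
After op 10 cancel(order #3): fills=none; bids=[#6:5@99 #5:2@98 #7:2@97 #8:7@96] asks=[-]
After op 11 [order #100] limit_sell(price=100, qty=5): fills=none; bids=[#6:5@99 #5:2@98 #7:2@97 #8:7@96] asks=[#100:5@100]
After op 12 [order #101] limit_buy(price=105, qty=5): fills=#101x#100:5@100; bids=[#6:5@99 #5:2@98 #7:2@97 #8:7@96] asks=[-]

Answer: 5@100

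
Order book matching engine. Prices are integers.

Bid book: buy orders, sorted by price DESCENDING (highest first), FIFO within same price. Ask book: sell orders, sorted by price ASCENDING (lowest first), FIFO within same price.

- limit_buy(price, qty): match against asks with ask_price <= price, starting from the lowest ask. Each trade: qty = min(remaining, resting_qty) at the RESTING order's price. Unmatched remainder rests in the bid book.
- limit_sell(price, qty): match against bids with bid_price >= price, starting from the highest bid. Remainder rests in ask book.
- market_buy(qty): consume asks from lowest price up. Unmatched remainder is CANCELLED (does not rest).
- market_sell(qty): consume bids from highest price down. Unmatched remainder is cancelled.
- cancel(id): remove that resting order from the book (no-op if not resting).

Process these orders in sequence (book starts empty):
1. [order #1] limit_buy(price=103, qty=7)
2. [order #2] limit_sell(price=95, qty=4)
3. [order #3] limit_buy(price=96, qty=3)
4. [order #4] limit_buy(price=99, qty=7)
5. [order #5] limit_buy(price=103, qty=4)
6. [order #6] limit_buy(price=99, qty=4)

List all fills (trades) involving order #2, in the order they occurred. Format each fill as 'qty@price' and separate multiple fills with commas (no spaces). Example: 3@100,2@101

Answer: 4@103

Derivation:
After op 1 [order #1] limit_buy(price=103, qty=7): fills=none; bids=[#1:7@103] asks=[-]
After op 2 [order #2] limit_sell(price=95, qty=4): fills=#1x#2:4@103; bids=[#1:3@103] asks=[-]
After op 3 [order #3] limit_buy(price=96, qty=3): fills=none; bids=[#1:3@103 #3:3@96] asks=[-]
After op 4 [order #4] limit_buy(price=99, qty=7): fills=none; bids=[#1:3@103 #4:7@99 #3:3@96] asks=[-]
After op 5 [order #5] limit_buy(price=103, qty=4): fills=none; bids=[#1:3@103 #5:4@103 #4:7@99 #3:3@96] asks=[-]
After op 6 [order #6] limit_buy(price=99, qty=4): fills=none; bids=[#1:3@103 #5:4@103 #4:7@99 #6:4@99 #3:3@96] asks=[-]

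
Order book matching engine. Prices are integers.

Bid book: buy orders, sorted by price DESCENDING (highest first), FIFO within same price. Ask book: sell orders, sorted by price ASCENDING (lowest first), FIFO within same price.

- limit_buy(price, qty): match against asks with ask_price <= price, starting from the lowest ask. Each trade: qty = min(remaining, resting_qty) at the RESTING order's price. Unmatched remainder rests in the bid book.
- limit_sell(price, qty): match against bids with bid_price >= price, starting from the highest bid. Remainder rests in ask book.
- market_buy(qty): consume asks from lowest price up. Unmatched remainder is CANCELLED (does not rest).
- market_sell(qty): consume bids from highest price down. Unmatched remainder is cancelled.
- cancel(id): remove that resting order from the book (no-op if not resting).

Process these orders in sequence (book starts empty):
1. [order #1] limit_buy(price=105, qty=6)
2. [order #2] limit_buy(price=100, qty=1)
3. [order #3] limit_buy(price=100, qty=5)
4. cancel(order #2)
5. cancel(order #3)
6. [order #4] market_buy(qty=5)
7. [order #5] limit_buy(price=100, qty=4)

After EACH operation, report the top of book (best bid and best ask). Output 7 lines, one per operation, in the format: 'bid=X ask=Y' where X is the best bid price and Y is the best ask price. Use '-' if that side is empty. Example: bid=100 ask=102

After op 1 [order #1] limit_buy(price=105, qty=6): fills=none; bids=[#1:6@105] asks=[-]
After op 2 [order #2] limit_buy(price=100, qty=1): fills=none; bids=[#1:6@105 #2:1@100] asks=[-]
After op 3 [order #3] limit_buy(price=100, qty=5): fills=none; bids=[#1:6@105 #2:1@100 #3:5@100] asks=[-]
After op 4 cancel(order #2): fills=none; bids=[#1:6@105 #3:5@100] asks=[-]
After op 5 cancel(order #3): fills=none; bids=[#1:6@105] asks=[-]
After op 6 [order #4] market_buy(qty=5): fills=none; bids=[#1:6@105] asks=[-]
After op 7 [order #5] limit_buy(price=100, qty=4): fills=none; bids=[#1:6@105 #5:4@100] asks=[-]

Answer: bid=105 ask=-
bid=105 ask=-
bid=105 ask=-
bid=105 ask=-
bid=105 ask=-
bid=105 ask=-
bid=105 ask=-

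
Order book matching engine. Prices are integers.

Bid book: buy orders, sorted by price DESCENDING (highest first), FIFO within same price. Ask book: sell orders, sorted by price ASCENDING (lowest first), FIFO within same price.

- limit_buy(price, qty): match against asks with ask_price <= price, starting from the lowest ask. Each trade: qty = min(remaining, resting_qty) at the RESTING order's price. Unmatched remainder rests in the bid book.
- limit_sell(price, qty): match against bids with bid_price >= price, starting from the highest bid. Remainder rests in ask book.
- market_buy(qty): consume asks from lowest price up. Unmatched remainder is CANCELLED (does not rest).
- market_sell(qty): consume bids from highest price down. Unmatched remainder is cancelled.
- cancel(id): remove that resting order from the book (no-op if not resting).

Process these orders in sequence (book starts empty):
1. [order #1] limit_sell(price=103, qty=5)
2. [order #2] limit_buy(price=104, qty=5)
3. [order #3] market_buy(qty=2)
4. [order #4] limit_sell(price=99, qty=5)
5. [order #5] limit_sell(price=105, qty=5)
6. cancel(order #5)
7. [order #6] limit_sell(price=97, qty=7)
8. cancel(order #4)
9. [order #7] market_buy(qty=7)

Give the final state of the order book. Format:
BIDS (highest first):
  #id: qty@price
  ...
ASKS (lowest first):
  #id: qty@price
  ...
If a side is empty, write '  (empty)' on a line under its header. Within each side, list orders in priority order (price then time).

Answer: BIDS (highest first):
  (empty)
ASKS (lowest first):
  (empty)

Derivation:
After op 1 [order #1] limit_sell(price=103, qty=5): fills=none; bids=[-] asks=[#1:5@103]
After op 2 [order #2] limit_buy(price=104, qty=5): fills=#2x#1:5@103; bids=[-] asks=[-]
After op 3 [order #3] market_buy(qty=2): fills=none; bids=[-] asks=[-]
After op 4 [order #4] limit_sell(price=99, qty=5): fills=none; bids=[-] asks=[#4:5@99]
After op 5 [order #5] limit_sell(price=105, qty=5): fills=none; bids=[-] asks=[#4:5@99 #5:5@105]
After op 6 cancel(order #5): fills=none; bids=[-] asks=[#4:5@99]
After op 7 [order #6] limit_sell(price=97, qty=7): fills=none; bids=[-] asks=[#6:7@97 #4:5@99]
After op 8 cancel(order #4): fills=none; bids=[-] asks=[#6:7@97]
After op 9 [order #7] market_buy(qty=7): fills=#7x#6:7@97; bids=[-] asks=[-]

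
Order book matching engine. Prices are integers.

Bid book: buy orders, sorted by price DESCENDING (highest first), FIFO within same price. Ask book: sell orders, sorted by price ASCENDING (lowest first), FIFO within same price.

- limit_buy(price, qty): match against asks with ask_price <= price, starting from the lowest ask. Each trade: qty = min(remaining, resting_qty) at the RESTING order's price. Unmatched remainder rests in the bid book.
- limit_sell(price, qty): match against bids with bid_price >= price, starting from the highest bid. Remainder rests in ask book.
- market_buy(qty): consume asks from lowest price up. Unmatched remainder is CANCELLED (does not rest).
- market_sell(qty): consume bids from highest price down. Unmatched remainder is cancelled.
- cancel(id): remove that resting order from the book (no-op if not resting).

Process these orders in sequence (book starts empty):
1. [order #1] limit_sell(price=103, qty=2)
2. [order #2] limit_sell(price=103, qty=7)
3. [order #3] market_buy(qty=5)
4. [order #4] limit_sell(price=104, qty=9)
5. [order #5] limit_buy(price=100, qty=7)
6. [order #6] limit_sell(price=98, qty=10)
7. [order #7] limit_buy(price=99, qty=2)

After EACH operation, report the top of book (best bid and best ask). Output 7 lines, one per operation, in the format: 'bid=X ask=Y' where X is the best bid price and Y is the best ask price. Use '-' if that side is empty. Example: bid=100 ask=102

After op 1 [order #1] limit_sell(price=103, qty=2): fills=none; bids=[-] asks=[#1:2@103]
After op 2 [order #2] limit_sell(price=103, qty=7): fills=none; bids=[-] asks=[#1:2@103 #2:7@103]
After op 3 [order #3] market_buy(qty=5): fills=#3x#1:2@103 #3x#2:3@103; bids=[-] asks=[#2:4@103]
After op 4 [order #4] limit_sell(price=104, qty=9): fills=none; bids=[-] asks=[#2:4@103 #4:9@104]
After op 5 [order #5] limit_buy(price=100, qty=7): fills=none; bids=[#5:7@100] asks=[#2:4@103 #4:9@104]
After op 6 [order #6] limit_sell(price=98, qty=10): fills=#5x#6:7@100; bids=[-] asks=[#6:3@98 #2:4@103 #4:9@104]
After op 7 [order #7] limit_buy(price=99, qty=2): fills=#7x#6:2@98; bids=[-] asks=[#6:1@98 #2:4@103 #4:9@104]

Answer: bid=- ask=103
bid=- ask=103
bid=- ask=103
bid=- ask=103
bid=100 ask=103
bid=- ask=98
bid=- ask=98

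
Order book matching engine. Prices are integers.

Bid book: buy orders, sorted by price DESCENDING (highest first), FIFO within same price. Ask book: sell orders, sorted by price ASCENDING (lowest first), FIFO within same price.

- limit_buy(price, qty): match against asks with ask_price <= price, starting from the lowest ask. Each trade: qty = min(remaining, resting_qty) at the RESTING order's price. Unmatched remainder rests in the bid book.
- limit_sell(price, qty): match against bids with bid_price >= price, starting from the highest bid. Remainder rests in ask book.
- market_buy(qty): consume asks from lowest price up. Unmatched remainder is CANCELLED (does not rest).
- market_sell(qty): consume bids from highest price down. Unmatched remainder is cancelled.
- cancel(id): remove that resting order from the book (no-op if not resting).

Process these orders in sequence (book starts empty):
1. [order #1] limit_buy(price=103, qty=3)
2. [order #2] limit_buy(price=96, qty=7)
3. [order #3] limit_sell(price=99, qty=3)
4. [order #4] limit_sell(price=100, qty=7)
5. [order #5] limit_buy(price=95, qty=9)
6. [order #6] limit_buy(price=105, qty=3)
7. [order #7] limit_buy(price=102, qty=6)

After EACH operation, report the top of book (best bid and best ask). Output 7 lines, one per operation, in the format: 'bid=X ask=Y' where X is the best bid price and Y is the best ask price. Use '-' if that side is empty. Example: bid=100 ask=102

Answer: bid=103 ask=-
bid=103 ask=-
bid=96 ask=-
bid=96 ask=100
bid=96 ask=100
bid=96 ask=100
bid=102 ask=-

Derivation:
After op 1 [order #1] limit_buy(price=103, qty=3): fills=none; bids=[#1:3@103] asks=[-]
After op 2 [order #2] limit_buy(price=96, qty=7): fills=none; bids=[#1:3@103 #2:7@96] asks=[-]
After op 3 [order #3] limit_sell(price=99, qty=3): fills=#1x#3:3@103; bids=[#2:7@96] asks=[-]
After op 4 [order #4] limit_sell(price=100, qty=7): fills=none; bids=[#2:7@96] asks=[#4:7@100]
After op 5 [order #5] limit_buy(price=95, qty=9): fills=none; bids=[#2:7@96 #5:9@95] asks=[#4:7@100]
After op 6 [order #6] limit_buy(price=105, qty=3): fills=#6x#4:3@100; bids=[#2:7@96 #5:9@95] asks=[#4:4@100]
After op 7 [order #7] limit_buy(price=102, qty=6): fills=#7x#4:4@100; bids=[#7:2@102 #2:7@96 #5:9@95] asks=[-]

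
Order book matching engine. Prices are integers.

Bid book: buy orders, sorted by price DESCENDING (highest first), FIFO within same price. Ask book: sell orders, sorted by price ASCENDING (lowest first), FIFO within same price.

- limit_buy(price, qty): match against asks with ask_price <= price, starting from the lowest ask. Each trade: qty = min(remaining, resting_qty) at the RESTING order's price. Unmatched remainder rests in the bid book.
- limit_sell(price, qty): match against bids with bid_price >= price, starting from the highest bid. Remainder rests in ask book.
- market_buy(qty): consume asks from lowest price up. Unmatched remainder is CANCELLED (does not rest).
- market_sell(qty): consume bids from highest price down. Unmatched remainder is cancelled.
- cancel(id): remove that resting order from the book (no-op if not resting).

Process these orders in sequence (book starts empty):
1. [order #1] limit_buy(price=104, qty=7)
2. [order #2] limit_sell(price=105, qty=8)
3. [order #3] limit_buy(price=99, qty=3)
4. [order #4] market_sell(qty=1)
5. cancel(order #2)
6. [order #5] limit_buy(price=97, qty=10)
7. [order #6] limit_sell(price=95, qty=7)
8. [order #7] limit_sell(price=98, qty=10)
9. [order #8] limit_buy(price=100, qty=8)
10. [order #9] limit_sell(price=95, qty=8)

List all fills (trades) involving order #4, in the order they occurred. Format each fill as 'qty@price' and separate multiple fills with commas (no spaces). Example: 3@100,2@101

After op 1 [order #1] limit_buy(price=104, qty=7): fills=none; bids=[#1:7@104] asks=[-]
After op 2 [order #2] limit_sell(price=105, qty=8): fills=none; bids=[#1:7@104] asks=[#2:8@105]
After op 3 [order #3] limit_buy(price=99, qty=3): fills=none; bids=[#1:7@104 #3:3@99] asks=[#2:8@105]
After op 4 [order #4] market_sell(qty=1): fills=#1x#4:1@104; bids=[#1:6@104 #3:3@99] asks=[#2:8@105]
After op 5 cancel(order #2): fills=none; bids=[#1:6@104 #3:3@99] asks=[-]
After op 6 [order #5] limit_buy(price=97, qty=10): fills=none; bids=[#1:6@104 #3:3@99 #5:10@97] asks=[-]
After op 7 [order #6] limit_sell(price=95, qty=7): fills=#1x#6:6@104 #3x#6:1@99; bids=[#3:2@99 #5:10@97] asks=[-]
After op 8 [order #7] limit_sell(price=98, qty=10): fills=#3x#7:2@99; bids=[#5:10@97] asks=[#7:8@98]
After op 9 [order #8] limit_buy(price=100, qty=8): fills=#8x#7:8@98; bids=[#5:10@97] asks=[-]
After op 10 [order #9] limit_sell(price=95, qty=8): fills=#5x#9:8@97; bids=[#5:2@97] asks=[-]

Answer: 1@104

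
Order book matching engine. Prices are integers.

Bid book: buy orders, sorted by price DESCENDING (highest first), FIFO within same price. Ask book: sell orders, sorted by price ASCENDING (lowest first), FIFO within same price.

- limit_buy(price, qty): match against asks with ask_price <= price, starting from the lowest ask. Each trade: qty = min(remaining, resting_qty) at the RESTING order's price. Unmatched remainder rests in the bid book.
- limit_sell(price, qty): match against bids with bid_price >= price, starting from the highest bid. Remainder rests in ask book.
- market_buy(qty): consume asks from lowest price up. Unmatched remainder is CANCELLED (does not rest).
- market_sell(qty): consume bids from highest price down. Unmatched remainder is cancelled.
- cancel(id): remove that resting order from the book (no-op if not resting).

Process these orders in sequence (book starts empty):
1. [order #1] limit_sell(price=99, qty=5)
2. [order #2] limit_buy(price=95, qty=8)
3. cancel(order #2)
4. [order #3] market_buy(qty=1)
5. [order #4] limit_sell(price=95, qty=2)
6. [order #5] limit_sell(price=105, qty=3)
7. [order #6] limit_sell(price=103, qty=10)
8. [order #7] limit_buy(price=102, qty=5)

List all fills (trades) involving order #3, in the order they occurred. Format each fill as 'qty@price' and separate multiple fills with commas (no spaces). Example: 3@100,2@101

Answer: 1@99

Derivation:
After op 1 [order #1] limit_sell(price=99, qty=5): fills=none; bids=[-] asks=[#1:5@99]
After op 2 [order #2] limit_buy(price=95, qty=8): fills=none; bids=[#2:8@95] asks=[#1:5@99]
After op 3 cancel(order #2): fills=none; bids=[-] asks=[#1:5@99]
After op 4 [order #3] market_buy(qty=1): fills=#3x#1:1@99; bids=[-] asks=[#1:4@99]
After op 5 [order #4] limit_sell(price=95, qty=2): fills=none; bids=[-] asks=[#4:2@95 #1:4@99]
After op 6 [order #5] limit_sell(price=105, qty=3): fills=none; bids=[-] asks=[#4:2@95 #1:4@99 #5:3@105]
After op 7 [order #6] limit_sell(price=103, qty=10): fills=none; bids=[-] asks=[#4:2@95 #1:4@99 #6:10@103 #5:3@105]
After op 8 [order #7] limit_buy(price=102, qty=5): fills=#7x#4:2@95 #7x#1:3@99; bids=[-] asks=[#1:1@99 #6:10@103 #5:3@105]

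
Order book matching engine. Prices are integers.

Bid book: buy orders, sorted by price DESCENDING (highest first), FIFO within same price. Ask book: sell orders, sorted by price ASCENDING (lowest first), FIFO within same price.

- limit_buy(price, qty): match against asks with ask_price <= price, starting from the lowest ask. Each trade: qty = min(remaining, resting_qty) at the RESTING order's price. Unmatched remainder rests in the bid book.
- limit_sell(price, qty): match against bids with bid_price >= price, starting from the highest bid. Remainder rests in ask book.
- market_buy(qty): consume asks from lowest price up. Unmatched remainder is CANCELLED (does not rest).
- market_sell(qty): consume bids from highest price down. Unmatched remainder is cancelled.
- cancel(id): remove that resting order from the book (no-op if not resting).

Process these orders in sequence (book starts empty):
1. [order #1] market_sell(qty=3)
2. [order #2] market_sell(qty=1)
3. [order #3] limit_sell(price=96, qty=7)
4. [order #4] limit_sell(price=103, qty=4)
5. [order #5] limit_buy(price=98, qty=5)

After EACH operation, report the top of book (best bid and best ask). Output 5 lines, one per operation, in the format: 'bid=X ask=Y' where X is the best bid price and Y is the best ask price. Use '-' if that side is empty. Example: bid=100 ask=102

After op 1 [order #1] market_sell(qty=3): fills=none; bids=[-] asks=[-]
After op 2 [order #2] market_sell(qty=1): fills=none; bids=[-] asks=[-]
After op 3 [order #3] limit_sell(price=96, qty=7): fills=none; bids=[-] asks=[#3:7@96]
After op 4 [order #4] limit_sell(price=103, qty=4): fills=none; bids=[-] asks=[#3:7@96 #4:4@103]
After op 5 [order #5] limit_buy(price=98, qty=5): fills=#5x#3:5@96; bids=[-] asks=[#3:2@96 #4:4@103]

Answer: bid=- ask=-
bid=- ask=-
bid=- ask=96
bid=- ask=96
bid=- ask=96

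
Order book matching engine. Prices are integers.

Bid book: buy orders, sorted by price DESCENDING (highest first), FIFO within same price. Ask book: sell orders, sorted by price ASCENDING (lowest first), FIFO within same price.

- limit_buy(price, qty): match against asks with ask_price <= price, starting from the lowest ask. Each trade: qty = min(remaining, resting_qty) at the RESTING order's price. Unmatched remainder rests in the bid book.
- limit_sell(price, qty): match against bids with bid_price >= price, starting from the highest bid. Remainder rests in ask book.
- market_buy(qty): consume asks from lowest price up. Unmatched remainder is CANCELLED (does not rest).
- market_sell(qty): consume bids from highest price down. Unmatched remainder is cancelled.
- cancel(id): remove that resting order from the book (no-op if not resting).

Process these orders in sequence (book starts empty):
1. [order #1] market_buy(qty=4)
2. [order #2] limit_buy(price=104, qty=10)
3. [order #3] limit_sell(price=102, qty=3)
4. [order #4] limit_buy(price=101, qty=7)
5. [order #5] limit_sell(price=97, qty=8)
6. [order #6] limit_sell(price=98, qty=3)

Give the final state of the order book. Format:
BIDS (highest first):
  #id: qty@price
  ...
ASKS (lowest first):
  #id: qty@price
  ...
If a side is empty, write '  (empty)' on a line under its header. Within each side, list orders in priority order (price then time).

Answer: BIDS (highest first):
  #4: 3@101
ASKS (lowest first):
  (empty)

Derivation:
After op 1 [order #1] market_buy(qty=4): fills=none; bids=[-] asks=[-]
After op 2 [order #2] limit_buy(price=104, qty=10): fills=none; bids=[#2:10@104] asks=[-]
After op 3 [order #3] limit_sell(price=102, qty=3): fills=#2x#3:3@104; bids=[#2:7@104] asks=[-]
After op 4 [order #4] limit_buy(price=101, qty=7): fills=none; bids=[#2:7@104 #4:7@101] asks=[-]
After op 5 [order #5] limit_sell(price=97, qty=8): fills=#2x#5:7@104 #4x#5:1@101; bids=[#4:6@101] asks=[-]
After op 6 [order #6] limit_sell(price=98, qty=3): fills=#4x#6:3@101; bids=[#4:3@101] asks=[-]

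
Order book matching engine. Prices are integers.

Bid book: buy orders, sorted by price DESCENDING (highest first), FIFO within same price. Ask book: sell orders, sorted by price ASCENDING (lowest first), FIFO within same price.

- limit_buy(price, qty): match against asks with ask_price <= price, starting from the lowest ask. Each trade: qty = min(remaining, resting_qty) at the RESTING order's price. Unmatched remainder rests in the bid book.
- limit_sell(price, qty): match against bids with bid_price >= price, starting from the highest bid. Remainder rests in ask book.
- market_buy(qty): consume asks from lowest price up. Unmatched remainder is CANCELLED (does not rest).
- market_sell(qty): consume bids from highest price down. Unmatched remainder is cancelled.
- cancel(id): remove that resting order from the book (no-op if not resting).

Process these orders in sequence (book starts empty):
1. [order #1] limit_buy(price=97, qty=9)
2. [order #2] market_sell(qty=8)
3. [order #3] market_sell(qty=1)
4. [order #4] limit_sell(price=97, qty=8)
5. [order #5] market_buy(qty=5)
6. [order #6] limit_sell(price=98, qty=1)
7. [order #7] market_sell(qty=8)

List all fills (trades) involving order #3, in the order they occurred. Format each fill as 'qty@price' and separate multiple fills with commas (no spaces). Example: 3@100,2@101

After op 1 [order #1] limit_buy(price=97, qty=9): fills=none; bids=[#1:9@97] asks=[-]
After op 2 [order #2] market_sell(qty=8): fills=#1x#2:8@97; bids=[#1:1@97] asks=[-]
After op 3 [order #3] market_sell(qty=1): fills=#1x#3:1@97; bids=[-] asks=[-]
After op 4 [order #4] limit_sell(price=97, qty=8): fills=none; bids=[-] asks=[#4:8@97]
After op 5 [order #5] market_buy(qty=5): fills=#5x#4:5@97; bids=[-] asks=[#4:3@97]
After op 6 [order #6] limit_sell(price=98, qty=1): fills=none; bids=[-] asks=[#4:3@97 #6:1@98]
After op 7 [order #7] market_sell(qty=8): fills=none; bids=[-] asks=[#4:3@97 #6:1@98]

Answer: 1@97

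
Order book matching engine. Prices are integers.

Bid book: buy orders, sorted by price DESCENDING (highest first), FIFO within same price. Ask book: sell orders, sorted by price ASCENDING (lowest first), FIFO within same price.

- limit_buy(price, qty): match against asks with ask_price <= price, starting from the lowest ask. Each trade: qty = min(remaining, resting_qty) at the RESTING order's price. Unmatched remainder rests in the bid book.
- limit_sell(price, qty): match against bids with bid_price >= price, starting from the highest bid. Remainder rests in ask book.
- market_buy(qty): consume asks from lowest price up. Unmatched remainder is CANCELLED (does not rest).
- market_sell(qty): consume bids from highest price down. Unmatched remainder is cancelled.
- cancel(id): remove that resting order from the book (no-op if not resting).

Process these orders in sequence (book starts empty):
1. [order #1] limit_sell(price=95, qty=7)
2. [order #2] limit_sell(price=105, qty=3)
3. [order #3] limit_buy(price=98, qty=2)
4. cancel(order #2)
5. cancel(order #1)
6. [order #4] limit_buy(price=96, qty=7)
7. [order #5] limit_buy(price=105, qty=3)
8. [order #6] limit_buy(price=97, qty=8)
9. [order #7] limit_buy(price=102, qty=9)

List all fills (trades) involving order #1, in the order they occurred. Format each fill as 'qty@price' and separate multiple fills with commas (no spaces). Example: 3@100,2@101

Answer: 2@95

Derivation:
After op 1 [order #1] limit_sell(price=95, qty=7): fills=none; bids=[-] asks=[#1:7@95]
After op 2 [order #2] limit_sell(price=105, qty=3): fills=none; bids=[-] asks=[#1:7@95 #2:3@105]
After op 3 [order #3] limit_buy(price=98, qty=2): fills=#3x#1:2@95; bids=[-] asks=[#1:5@95 #2:3@105]
After op 4 cancel(order #2): fills=none; bids=[-] asks=[#1:5@95]
After op 5 cancel(order #1): fills=none; bids=[-] asks=[-]
After op 6 [order #4] limit_buy(price=96, qty=7): fills=none; bids=[#4:7@96] asks=[-]
After op 7 [order #5] limit_buy(price=105, qty=3): fills=none; bids=[#5:3@105 #4:7@96] asks=[-]
After op 8 [order #6] limit_buy(price=97, qty=8): fills=none; bids=[#5:3@105 #6:8@97 #4:7@96] asks=[-]
After op 9 [order #7] limit_buy(price=102, qty=9): fills=none; bids=[#5:3@105 #7:9@102 #6:8@97 #4:7@96] asks=[-]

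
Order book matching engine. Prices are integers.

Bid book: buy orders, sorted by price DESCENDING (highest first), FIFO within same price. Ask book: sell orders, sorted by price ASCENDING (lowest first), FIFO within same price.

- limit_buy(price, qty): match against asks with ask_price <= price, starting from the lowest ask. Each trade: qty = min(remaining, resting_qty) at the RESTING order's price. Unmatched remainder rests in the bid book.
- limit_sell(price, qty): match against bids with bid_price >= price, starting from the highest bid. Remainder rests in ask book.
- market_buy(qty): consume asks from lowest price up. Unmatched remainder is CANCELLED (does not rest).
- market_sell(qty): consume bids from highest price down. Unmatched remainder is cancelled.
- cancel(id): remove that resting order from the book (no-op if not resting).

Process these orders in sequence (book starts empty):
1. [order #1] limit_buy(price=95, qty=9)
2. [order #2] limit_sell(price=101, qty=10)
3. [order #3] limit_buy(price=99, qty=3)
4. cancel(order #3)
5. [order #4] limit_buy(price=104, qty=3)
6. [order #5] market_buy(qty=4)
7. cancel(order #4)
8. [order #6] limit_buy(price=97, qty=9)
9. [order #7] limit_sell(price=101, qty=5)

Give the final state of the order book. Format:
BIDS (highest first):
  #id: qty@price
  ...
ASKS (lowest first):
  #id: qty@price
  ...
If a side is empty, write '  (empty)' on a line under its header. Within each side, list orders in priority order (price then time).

After op 1 [order #1] limit_buy(price=95, qty=9): fills=none; bids=[#1:9@95] asks=[-]
After op 2 [order #2] limit_sell(price=101, qty=10): fills=none; bids=[#1:9@95] asks=[#2:10@101]
After op 3 [order #3] limit_buy(price=99, qty=3): fills=none; bids=[#3:3@99 #1:9@95] asks=[#2:10@101]
After op 4 cancel(order #3): fills=none; bids=[#1:9@95] asks=[#2:10@101]
After op 5 [order #4] limit_buy(price=104, qty=3): fills=#4x#2:3@101; bids=[#1:9@95] asks=[#2:7@101]
After op 6 [order #5] market_buy(qty=4): fills=#5x#2:4@101; bids=[#1:9@95] asks=[#2:3@101]
After op 7 cancel(order #4): fills=none; bids=[#1:9@95] asks=[#2:3@101]
After op 8 [order #6] limit_buy(price=97, qty=9): fills=none; bids=[#6:9@97 #1:9@95] asks=[#2:3@101]
After op 9 [order #7] limit_sell(price=101, qty=5): fills=none; bids=[#6:9@97 #1:9@95] asks=[#2:3@101 #7:5@101]

Answer: BIDS (highest first):
  #6: 9@97
  #1: 9@95
ASKS (lowest first):
  #2: 3@101
  #7: 5@101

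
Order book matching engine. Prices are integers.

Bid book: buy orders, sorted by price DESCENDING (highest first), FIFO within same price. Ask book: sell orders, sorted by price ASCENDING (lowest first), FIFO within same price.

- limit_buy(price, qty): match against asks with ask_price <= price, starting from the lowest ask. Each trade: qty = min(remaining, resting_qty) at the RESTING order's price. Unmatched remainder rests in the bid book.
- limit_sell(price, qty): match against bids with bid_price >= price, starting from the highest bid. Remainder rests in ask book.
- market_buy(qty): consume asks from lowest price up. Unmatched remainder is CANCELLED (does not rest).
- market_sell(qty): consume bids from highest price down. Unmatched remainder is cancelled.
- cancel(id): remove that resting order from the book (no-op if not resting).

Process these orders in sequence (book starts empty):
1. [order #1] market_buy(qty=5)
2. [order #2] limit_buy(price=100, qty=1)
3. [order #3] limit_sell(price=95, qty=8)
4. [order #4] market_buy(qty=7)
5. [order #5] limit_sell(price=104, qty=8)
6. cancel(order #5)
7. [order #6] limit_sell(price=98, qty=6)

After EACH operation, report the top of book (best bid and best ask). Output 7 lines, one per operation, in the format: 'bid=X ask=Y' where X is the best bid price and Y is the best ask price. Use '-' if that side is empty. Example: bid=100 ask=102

Answer: bid=- ask=-
bid=100 ask=-
bid=- ask=95
bid=- ask=-
bid=- ask=104
bid=- ask=-
bid=- ask=98

Derivation:
After op 1 [order #1] market_buy(qty=5): fills=none; bids=[-] asks=[-]
After op 2 [order #2] limit_buy(price=100, qty=1): fills=none; bids=[#2:1@100] asks=[-]
After op 3 [order #3] limit_sell(price=95, qty=8): fills=#2x#3:1@100; bids=[-] asks=[#3:7@95]
After op 4 [order #4] market_buy(qty=7): fills=#4x#3:7@95; bids=[-] asks=[-]
After op 5 [order #5] limit_sell(price=104, qty=8): fills=none; bids=[-] asks=[#5:8@104]
After op 6 cancel(order #5): fills=none; bids=[-] asks=[-]
After op 7 [order #6] limit_sell(price=98, qty=6): fills=none; bids=[-] asks=[#6:6@98]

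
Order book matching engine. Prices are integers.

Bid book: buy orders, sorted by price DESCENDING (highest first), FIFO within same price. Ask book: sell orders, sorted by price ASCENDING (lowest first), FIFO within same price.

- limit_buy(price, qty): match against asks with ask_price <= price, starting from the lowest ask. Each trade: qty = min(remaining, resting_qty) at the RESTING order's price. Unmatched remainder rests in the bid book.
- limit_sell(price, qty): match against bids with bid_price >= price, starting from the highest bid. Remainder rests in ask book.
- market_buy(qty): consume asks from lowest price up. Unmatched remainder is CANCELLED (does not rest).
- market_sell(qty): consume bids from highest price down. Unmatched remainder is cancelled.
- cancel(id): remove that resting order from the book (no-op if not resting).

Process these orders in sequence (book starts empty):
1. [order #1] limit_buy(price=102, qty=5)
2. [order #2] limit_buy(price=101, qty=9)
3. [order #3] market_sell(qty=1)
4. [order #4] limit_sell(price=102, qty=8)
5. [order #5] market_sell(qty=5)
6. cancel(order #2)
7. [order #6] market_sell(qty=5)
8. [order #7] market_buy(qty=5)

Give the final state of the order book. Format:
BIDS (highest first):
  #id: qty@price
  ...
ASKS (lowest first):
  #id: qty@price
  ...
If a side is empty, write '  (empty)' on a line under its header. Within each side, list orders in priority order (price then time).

After op 1 [order #1] limit_buy(price=102, qty=5): fills=none; bids=[#1:5@102] asks=[-]
After op 2 [order #2] limit_buy(price=101, qty=9): fills=none; bids=[#1:5@102 #2:9@101] asks=[-]
After op 3 [order #3] market_sell(qty=1): fills=#1x#3:1@102; bids=[#1:4@102 #2:9@101] asks=[-]
After op 4 [order #4] limit_sell(price=102, qty=8): fills=#1x#4:4@102; bids=[#2:9@101] asks=[#4:4@102]
After op 5 [order #5] market_sell(qty=5): fills=#2x#5:5@101; bids=[#2:4@101] asks=[#4:4@102]
After op 6 cancel(order #2): fills=none; bids=[-] asks=[#4:4@102]
After op 7 [order #6] market_sell(qty=5): fills=none; bids=[-] asks=[#4:4@102]
After op 8 [order #7] market_buy(qty=5): fills=#7x#4:4@102; bids=[-] asks=[-]

Answer: BIDS (highest first):
  (empty)
ASKS (lowest first):
  (empty)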